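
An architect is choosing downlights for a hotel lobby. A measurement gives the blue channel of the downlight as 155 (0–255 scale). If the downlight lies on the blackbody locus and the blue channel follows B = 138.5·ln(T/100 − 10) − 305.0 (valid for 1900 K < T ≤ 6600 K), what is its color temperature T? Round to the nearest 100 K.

ln(t − 10) = (155 + 305.0) / 138.5 = 3.3213.
t − 10 = e^3.3213 = 27.696, so t = 37.696.
T = 100·t = 3770 K → 3800 K to the nearest 100 K.

3800 K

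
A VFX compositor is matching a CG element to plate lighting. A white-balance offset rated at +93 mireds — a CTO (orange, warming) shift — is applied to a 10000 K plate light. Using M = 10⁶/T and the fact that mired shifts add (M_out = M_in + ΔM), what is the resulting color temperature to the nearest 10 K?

M_in = 10⁶/10000 = 100.00 mireds.
M_out = 100.00 + (+93) = 193.00 mireds.
T_out = 10⁶/193.00 = 5181.3 K → 5180 K.

5180 K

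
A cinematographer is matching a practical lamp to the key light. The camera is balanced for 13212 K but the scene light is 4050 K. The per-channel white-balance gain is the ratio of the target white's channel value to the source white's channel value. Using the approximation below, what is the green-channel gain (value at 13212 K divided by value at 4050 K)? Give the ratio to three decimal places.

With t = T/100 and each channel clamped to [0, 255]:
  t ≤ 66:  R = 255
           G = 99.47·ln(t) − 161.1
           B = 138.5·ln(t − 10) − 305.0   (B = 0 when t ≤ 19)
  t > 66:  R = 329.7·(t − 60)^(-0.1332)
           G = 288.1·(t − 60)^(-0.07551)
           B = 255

1.007

At 4050 K (t = 40.5):
  G = 99.47·ln 40.5 − 161.1 = 99.47·3.7013 − 161.1 = 207.069.
At 13212 K (t = 132.12):
  G = 288.1·(132.12 − 60)^(-0.07551) = 288.1·72.12^(-0.07551) = 288.1·0.72393 = 208.565.
Gain = 208.565 / 207.069 = 1.0072 → 1.007.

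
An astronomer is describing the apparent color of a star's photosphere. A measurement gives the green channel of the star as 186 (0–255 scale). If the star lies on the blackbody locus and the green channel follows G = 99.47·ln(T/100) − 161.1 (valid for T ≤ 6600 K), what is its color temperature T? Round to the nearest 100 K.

ln t = (186 + 161.1) / 99.47 = 3.4895.
t = e^3.4895 = 32.769.
T = 100·t = 3277 K → 3300 K to the nearest 100 K.

3300 K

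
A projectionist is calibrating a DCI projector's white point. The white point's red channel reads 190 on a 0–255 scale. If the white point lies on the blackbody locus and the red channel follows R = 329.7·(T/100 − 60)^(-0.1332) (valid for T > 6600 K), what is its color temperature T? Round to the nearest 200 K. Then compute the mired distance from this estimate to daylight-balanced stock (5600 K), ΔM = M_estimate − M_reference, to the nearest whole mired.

-97 mireds

(t − 60)^(-0.1332) = 190/329.7 = 0.57628.
t − 60 = 0.57628^(1/-0.1332) = 0.57628^(-7.508) = 62.667, so t = 122.667.
T = 100·t = 12267 K → 12200 K to the nearest 200 K.
M_estimate = 10⁶/12200 = 81.97; M_reference = 10⁶/5600 = 178.57.
ΔM = 81.97 − 178.57 = -96.60 → -97 mireds.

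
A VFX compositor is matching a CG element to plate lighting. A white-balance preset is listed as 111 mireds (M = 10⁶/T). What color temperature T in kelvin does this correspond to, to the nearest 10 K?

T = 10⁶ / 111 = 9009.01 K → 9010 K.

9010 K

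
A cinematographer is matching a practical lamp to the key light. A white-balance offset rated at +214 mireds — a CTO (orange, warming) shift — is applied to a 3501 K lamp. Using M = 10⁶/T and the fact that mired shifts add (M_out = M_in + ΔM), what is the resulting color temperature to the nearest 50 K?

M_in = 10⁶/3501 = 285.63 mireds.
M_out = 285.63 + (+214) = 499.63 mireds.
T_out = 10⁶/499.63 = 2001.5 K → 2000 K.

2000 K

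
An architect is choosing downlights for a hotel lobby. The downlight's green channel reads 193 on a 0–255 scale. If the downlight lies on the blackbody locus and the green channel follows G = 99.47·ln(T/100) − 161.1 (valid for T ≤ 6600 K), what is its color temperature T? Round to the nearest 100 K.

3500 K

ln t = (193 + 161.1) / 99.47 = 3.5599.
t = e^3.5599 = 35.159.
T = 100·t = 3516 K → 3500 K to the nearest 100 K.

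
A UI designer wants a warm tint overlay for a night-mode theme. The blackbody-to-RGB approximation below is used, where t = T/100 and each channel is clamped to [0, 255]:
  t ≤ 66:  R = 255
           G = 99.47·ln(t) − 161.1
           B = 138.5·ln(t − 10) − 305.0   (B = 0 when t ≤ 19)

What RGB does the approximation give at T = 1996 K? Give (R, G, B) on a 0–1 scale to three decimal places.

t = 1996/100 = 19.96; the t ≤ 66 branch applies.
R = 255 by definition for t ≤ 66.
G = 99.47·ln 19.96 − 161.1 = 99.47·2.9937 − 161.1 = 136.686.
B = 138.5·ln(19.96 − 10) − 305.0 = 138.5·ln 9.96 − 305.0 = 138.5·2.2986 − 305.0 = 13.353.
Dividing each by 255: (1.0000, 0.5360, 0.0524) → (1.000, 0.536, 0.052).

(1.000, 0.536, 0.052)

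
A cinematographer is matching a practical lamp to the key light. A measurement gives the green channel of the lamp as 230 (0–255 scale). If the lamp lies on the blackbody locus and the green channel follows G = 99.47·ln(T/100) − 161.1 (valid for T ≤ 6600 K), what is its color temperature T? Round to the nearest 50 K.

ln t = (230 + 161.1) / 99.47 = 3.9318.
t = e^3.9318 = 51.001.
T = 100·t = 5100 K → 5100 K to the nearest 50 K.

5100 K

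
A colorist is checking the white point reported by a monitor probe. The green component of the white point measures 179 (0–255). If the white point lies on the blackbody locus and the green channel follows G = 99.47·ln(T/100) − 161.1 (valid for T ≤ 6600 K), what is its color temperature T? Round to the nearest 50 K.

ln t = (179 + 161.1) / 99.47 = 3.4191.
t = e^3.4191 = 30.543.
T = 100·t = 3054 K → 3050 K to the nearest 50 K.

3050 K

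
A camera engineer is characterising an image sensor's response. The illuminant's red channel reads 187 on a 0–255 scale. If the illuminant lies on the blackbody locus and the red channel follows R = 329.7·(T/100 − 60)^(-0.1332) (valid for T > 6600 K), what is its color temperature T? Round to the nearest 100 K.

(t − 60)^(-0.1332) = 187/329.7 = 0.56718.
t − 60 = 0.56718^(1/-0.1332) = 0.56718^(-7.508) = 70.620, so t = 130.620.
T = 100·t = 13062 K → 13100 K to the nearest 100 K.

13100 K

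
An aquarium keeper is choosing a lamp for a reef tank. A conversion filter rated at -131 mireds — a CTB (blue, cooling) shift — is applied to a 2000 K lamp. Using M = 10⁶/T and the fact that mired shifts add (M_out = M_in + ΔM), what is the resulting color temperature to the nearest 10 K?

M_in = 10⁶/2000 = 500.00 mireds.
M_out = 500.00 + (-131) = 369.00 mireds.
T_out = 10⁶/369.00 = 2710.0 K → 2710 K.

2710 K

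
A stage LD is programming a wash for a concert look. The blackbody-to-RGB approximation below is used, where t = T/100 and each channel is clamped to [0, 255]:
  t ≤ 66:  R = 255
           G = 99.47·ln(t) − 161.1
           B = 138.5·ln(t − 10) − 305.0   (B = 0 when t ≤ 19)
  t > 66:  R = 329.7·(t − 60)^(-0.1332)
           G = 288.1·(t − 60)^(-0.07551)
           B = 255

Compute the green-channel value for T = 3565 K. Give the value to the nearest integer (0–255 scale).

194

t = 3565/100 = 35.65; the t ≤ 66 branch applies.
G = 99.47·ln 35.65 − 161.1 = 99.47·3.5737 − 161.1 = 194.381.
Rounded: 194.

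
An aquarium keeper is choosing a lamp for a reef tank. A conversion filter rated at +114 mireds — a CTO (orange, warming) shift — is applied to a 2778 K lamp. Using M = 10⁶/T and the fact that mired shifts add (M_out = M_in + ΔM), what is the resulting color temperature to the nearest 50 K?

2100 K

M_in = 10⁶/2778 = 359.97 mireds.
M_out = 359.97 + (+114) = 473.97 mireds.
T_out = 10⁶/473.97 = 2109.8 K → 2100 K.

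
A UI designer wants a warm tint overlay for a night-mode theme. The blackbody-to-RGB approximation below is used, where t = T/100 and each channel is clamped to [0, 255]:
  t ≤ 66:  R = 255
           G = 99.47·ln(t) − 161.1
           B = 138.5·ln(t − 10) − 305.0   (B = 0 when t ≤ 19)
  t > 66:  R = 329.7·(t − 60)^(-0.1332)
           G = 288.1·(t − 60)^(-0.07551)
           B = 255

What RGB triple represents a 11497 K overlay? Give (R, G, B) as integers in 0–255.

(193, 213, 255)

t = 11497/100 = 114.97; the t > 66 branch applies.
R = 329.7·(114.97 − 60)^(-0.1332) = 329.7·54.97^(-0.1332) = 329.7·0.58643 = 193.346.
G = 288.1·(114.97 − 60)^(-0.07551) = 288.1·54.97^(-0.07551) = 288.1·0.73893 = 212.886.
B = 255 by definition for t > 66.
Rounded: (193, 213, 255).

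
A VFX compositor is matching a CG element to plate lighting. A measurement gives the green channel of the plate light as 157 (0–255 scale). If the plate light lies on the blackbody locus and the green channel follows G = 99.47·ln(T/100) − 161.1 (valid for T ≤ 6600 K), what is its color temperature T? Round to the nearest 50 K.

2450 K

ln t = (157 + 161.1) / 99.47 = 3.1979.
t = e^3.1979 = 24.482.
T = 100·t = 2448 K → 2450 K to the nearest 50 K.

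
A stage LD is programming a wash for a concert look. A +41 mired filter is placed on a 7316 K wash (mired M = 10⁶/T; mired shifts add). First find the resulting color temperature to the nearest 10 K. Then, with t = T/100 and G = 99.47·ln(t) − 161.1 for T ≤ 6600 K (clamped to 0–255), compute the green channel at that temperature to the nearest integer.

M_in = 10⁶/7316 = 136.69; M_out = 136.69 + (+41) = 177.69.
T_out = 10⁶/177.69 = 5627.9 K → 5630 K; t = 56.3.
G = 99.47·ln 56.3 − 161.1 = 99.47·4.0307 − 161.1 = 239.833.
Rounded: 240.

240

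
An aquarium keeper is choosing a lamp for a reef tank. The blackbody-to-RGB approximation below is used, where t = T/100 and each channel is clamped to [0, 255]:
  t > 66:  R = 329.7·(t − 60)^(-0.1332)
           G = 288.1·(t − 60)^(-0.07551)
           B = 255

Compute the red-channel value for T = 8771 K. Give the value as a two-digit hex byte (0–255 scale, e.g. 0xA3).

t = 8771/100 = 87.71; the t > 66 branch applies.
R = 329.7·(87.71 − 60)^(-0.1332) = 329.7·27.71^(-0.1332) = 329.7·0.64245 = 211.816.
Rounded: 212; in hex, 0xD4.

0xD4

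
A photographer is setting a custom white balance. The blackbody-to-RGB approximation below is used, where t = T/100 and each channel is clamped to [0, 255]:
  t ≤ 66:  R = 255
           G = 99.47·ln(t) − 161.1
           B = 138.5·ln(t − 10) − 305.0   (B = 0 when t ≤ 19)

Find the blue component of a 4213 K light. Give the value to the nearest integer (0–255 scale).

176

t = 4213/100 = 42.13; the t ≤ 66 branch applies.
B = 138.5·ln(42.13 − 10) − 305.0 = 138.5·ln 32.13 − 305.0 = 138.5·3.4698 − 305.0 = 175.566.
Rounded: 176.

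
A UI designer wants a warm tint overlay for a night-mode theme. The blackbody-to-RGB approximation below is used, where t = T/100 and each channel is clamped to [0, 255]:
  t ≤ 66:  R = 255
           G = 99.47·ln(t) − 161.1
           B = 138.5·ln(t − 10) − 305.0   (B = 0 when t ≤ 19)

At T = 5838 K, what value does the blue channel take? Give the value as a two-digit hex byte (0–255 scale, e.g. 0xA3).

0xE8

t = 5838/100 = 58.38; the t ≤ 66 branch applies.
B = 138.5·ln(58.38 − 10) − 305.0 = 138.5·ln 48.38 − 305.0 = 138.5·3.8791 − 305.0 = 232.253.
Rounded: 232; in hex, 0xE8.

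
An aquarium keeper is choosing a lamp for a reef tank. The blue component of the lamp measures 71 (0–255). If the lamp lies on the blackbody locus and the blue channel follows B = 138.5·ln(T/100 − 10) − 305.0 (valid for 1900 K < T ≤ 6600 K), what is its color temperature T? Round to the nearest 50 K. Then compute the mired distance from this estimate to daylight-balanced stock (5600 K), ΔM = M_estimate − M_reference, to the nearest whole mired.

+221 mireds

ln(t − 10) = (71 + 305.0) / 138.5 = 2.7148.
t − 10 = e^2.7148 = 15.102, so t = 25.102.
T = 100·t = 2510 K → 2500 K to the nearest 50 K.
M_estimate = 10⁶/2500 = 400.00; M_reference = 10⁶/5600 = 178.57.
ΔM = 400.00 − 178.57 = 221.43 → +221 mireds.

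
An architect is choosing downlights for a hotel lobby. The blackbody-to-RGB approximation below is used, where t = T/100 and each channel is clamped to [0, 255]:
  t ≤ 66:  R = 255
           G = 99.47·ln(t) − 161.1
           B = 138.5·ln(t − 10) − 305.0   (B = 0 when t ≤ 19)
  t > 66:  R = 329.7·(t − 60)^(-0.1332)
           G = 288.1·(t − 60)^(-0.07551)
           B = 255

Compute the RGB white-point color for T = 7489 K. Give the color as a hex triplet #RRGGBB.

#E6EBFF

t = 7489/100 = 74.89; the t > 66 branch applies.
R = 329.7·(74.89 − 60)^(-0.1332) = 329.7·14.89^(-0.1332) = 329.7·0.69786 = 230.086.
G = 288.1·(74.89 − 60)^(-0.07551) = 288.1·14.89^(-0.07551) = 288.1·0.81552 = 234.951.
B = 255 by definition for t > 66.
Rounded: (230, 235, 255).
In hex: #E6EBFF.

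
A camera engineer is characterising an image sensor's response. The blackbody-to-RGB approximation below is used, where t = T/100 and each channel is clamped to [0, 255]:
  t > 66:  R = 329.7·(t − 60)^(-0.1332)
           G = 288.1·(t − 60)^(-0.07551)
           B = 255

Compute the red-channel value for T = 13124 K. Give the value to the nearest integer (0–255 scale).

187

t = 13124/100 = 131.24; the t > 66 branch applies.
R = 329.7·(131.24 − 60)^(-0.1332) = 329.7·71.24^(-0.1332) = 329.7·0.56652 = 186.782.
Rounded: 187.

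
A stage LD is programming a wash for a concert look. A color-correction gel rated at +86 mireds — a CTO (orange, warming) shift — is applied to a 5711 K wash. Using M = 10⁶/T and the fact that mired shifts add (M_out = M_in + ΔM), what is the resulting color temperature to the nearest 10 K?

M_in = 10⁶/5711 = 175.10 mireds.
M_out = 175.10 + (+86) = 261.10 mireds.
T_out = 10⁶/261.10 = 3829.9 K → 3830 K.

3830 K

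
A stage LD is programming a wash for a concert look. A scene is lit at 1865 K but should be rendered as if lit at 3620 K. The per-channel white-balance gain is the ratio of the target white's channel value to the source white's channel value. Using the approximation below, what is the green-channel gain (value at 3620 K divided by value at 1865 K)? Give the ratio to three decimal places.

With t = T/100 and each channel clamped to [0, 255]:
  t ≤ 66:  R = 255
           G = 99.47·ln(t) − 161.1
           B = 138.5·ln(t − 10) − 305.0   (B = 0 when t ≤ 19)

1.508

At 1865 K (t = 18.65):
  G = 99.47·ln 18.65 − 161.1 = 99.47·2.9258 − 161.1 = 129.934.
At 3620 K (t = 36.2):
  G = 99.47·ln 36.2 − 161.1 = 99.47·3.5891 − 161.1 = 195.904.
Gain = 195.904 / 129.934 = 1.5077 → 1.508.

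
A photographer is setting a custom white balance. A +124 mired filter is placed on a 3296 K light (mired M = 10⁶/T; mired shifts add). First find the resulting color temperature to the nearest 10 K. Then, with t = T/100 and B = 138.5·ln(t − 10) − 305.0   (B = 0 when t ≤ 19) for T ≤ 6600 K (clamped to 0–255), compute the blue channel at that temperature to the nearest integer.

54

M_in = 10⁶/3296 = 303.40; M_out = 303.40 + (+124) = 427.40.
T_out = 10⁶/427.40 = 2339.7 K → 2340 K; t = 23.4.
B = 138.5·ln(23.4 − 10) − 305.0 = 138.5·ln 13.4 − 305.0 = 138.5·2.5953 − 305.0 = 54.443.
Rounded: 54.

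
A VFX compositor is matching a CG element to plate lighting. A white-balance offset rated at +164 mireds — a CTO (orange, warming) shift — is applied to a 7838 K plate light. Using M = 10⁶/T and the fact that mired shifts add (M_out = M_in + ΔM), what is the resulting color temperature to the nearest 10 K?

3430 K

M_in = 10⁶/7838 = 127.58 mireds.
M_out = 127.58 + (+164) = 291.58 mireds.
T_out = 10⁶/291.58 = 3429.5 K → 3430 K.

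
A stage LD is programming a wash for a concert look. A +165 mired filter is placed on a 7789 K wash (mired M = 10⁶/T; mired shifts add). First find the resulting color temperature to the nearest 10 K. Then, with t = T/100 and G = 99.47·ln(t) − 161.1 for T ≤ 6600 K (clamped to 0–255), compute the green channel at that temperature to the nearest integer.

190

M_in = 10⁶/7789 = 128.39; M_out = 128.39 + (+165) = 293.39.
T_out = 10⁶/293.39 = 3408.5 K → 3410 K; t = 34.1.
G = 99.47·ln 34.1 − 161.1 = 99.47·3.5293 − 161.1 = 189.959.
Rounded: 190.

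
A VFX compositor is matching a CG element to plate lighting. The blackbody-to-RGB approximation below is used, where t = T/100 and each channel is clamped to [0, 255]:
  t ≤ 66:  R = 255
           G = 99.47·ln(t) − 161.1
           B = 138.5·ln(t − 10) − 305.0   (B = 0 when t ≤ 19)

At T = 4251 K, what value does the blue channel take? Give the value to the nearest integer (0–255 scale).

177

t = 4251/100 = 42.51; the t ≤ 66 branch applies.
B = 138.5·ln(42.51 − 10) − 305.0 = 138.5·ln 32.51 − 305.0 = 138.5·3.4815 − 305.0 = 177.194.
Rounded: 177.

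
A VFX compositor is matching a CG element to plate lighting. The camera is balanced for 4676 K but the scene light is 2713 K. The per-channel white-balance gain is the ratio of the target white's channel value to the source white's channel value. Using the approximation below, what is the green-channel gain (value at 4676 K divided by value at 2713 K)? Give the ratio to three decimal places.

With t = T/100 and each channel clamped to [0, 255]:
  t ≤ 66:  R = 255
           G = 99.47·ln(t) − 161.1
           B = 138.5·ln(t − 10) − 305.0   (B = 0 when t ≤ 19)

1.324

At 2713 K (t = 27.13):
  G = 99.47·ln 27.13 − 161.1 = 99.47·3.3006 − 161.1 = 167.215.
At 4676 K (t = 46.76):
  G = 99.47·ln 46.76 − 161.1 = 99.47·3.8450 − 161.1 = 221.365.
Gain = 221.365 / 167.215 = 1.3238 → 1.324.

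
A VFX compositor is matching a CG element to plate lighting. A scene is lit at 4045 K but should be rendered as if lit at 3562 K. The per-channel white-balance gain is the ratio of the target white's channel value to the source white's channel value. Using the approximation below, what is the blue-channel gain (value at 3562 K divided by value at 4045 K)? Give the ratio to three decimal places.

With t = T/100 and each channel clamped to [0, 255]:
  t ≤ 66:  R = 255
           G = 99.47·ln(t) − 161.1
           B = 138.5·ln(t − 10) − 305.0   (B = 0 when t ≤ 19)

0.858

At 4045 K (t = 40.45):
  B = 138.5·ln(40.45 − 10) − 305.0 = 138.5·ln 30.45 − 305.0 = 138.5·3.4161 − 305.0 = 168.128.
At 3562 K (t = 35.62):
  B = 138.5·ln(35.62 − 10) − 305.0 = 138.5·ln 25.62 − 305.0 = 138.5·3.2434 − 305.0 = 144.207.
Gain = 144.207 / 168.128 = 0.8577 → 0.858.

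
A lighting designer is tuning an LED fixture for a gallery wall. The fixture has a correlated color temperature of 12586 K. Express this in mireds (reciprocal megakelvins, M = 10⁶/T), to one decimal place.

M = 10⁶ / 12586 = 79.453 → 79.5 mireds.

79.5 mireds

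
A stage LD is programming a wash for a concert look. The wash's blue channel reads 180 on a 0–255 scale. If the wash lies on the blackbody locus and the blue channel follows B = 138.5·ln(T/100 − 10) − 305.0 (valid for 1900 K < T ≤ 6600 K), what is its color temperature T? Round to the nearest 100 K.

4300 K

ln(t − 10) = (180 + 305.0) / 138.5 = 3.5018.
t − 10 = e^3.5018 = 33.175, so t = 43.175.
T = 100·t = 4318 K → 4300 K to the nearest 100 K.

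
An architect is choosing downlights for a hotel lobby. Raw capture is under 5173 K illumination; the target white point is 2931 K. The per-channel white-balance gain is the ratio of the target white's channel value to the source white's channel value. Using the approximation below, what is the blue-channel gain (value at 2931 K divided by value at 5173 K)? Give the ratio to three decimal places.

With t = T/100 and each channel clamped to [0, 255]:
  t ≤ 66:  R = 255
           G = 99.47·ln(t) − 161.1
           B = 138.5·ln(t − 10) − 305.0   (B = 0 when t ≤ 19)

0.496

At 5173 K (t = 51.73):
  B = 138.5·ln(51.73 − 10) − 305.0 = 138.5·ln 41.73 − 305.0 = 138.5·3.7312 − 305.0 = 211.774.
At 2931 K (t = 29.31):
  B = 138.5·ln(29.31 − 10) − 305.0 = 138.5·ln 19.31 − 305.0 = 138.5·2.9606 − 305.0 = 105.046.
Gain = 105.046 / 211.774 = 0.4960 → 0.496.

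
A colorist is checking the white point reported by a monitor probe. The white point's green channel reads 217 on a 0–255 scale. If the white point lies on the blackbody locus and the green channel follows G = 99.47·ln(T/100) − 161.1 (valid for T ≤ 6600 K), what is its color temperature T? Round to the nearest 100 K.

4500 K

ln t = (217 + 161.1) / 99.47 = 3.8011.
t = e^3.8011 = 44.752.
T = 100·t = 4475 K → 4500 K to the nearest 100 K.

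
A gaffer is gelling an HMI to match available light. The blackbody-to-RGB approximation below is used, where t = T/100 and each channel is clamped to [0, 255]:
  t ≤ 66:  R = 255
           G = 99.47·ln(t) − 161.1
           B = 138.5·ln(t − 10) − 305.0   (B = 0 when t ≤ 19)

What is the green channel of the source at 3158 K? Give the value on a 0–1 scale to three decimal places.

0.715

t = 3158/100 = 31.58; the t ≤ 66 branch applies.
G = 99.47·ln 31.58 − 161.1 = 99.47·3.4525 − 161.1 = 182.323.
On a 0–1 scale: 182.323/255 = 0.7150 → 0.715.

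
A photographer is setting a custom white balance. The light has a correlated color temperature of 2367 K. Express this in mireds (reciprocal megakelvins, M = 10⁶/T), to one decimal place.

M = 10⁶ / 2367 = 422.476 → 422.5 mireds.

422.5 mireds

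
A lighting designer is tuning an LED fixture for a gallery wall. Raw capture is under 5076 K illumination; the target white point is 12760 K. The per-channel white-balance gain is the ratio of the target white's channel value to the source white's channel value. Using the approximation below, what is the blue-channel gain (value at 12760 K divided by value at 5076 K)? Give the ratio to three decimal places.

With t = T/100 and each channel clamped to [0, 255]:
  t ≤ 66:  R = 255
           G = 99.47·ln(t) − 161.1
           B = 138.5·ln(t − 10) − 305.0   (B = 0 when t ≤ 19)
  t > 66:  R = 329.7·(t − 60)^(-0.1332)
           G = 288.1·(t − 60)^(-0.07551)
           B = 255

1.223

At 5076 K (t = 50.76):
  B = 138.5·ln(50.76 − 10) − 305.0 = 138.5·ln 40.76 − 305.0 = 138.5·3.7077 − 305.0 = 208.517.
At 12760 K (t = 127.6):
  B = 255 by definition for t > 66.
Gain = 255.000 / 208.517 = 1.2229 → 1.223.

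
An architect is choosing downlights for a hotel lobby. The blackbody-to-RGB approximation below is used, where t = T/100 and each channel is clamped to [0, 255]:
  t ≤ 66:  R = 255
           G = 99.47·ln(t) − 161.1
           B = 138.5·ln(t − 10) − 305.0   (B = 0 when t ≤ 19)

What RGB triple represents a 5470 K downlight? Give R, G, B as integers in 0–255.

R=255, G=237, B=221

t = 5470/100 = 54.7; the t ≤ 66 branch applies.
R = 255 by definition for t ≤ 66.
G = 99.47·ln 54.7 − 161.1 = 99.47·4.0019 − 161.1 = 236.965.
B = 138.5·ln(54.7 − 10) − 305.0 = 138.5·ln 44.7 − 305.0 = 138.5·3.8000 − 305.0 = 221.296.
Rounded: (255, 237, 221).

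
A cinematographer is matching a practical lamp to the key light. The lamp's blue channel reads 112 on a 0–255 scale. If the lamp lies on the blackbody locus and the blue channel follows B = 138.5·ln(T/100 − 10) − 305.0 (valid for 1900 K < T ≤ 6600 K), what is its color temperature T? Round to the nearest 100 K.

ln(t − 10) = (112 + 305.0) / 138.5 = 3.0108.
t − 10 = e^3.0108 = 20.304, so t = 30.304.
T = 100·t = 3030 K → 3000 K to the nearest 100 K.

3000 K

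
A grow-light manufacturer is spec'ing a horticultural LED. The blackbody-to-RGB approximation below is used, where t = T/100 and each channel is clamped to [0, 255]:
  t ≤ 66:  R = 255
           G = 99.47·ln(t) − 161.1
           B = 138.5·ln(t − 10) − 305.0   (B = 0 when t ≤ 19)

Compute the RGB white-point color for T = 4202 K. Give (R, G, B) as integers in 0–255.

(255, 211, 175)

t = 4202/100 = 42.02; the t ≤ 66 branch applies.
R = 255 by definition for t ≤ 66.
G = 99.47·ln 42.02 − 161.1 = 99.47·3.7381 − 161.1 = 210.733.
B = 138.5·ln(42.02 − 10) − 305.0 = 138.5·ln 32.02 − 305.0 = 138.5·3.4664 − 305.0 = 175.091.
Rounded: (255, 211, 175).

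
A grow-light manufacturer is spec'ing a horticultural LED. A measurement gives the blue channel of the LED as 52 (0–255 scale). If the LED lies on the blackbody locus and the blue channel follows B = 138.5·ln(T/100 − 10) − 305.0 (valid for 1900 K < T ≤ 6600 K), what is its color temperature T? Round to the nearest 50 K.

2300 K

ln(t − 10) = (52 + 305.0) / 138.5 = 2.5776.
t − 10 = e^2.5776 = 13.166, so t = 23.166.
T = 100·t = 2317 K → 2300 K to the nearest 50 K.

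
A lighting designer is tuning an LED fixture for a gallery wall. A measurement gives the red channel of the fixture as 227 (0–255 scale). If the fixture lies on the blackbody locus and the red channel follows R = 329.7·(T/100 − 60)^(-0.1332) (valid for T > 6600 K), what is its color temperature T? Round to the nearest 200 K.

7600 K

(t − 60)^(-0.1332) = 227/329.7 = 0.68850.
t − 60 = 0.68850^(1/-0.1332) = 0.68850^(-7.508) = 16.478, so t = 76.478.
T = 100·t = 7648 K → 7600 K to the nearest 200 K.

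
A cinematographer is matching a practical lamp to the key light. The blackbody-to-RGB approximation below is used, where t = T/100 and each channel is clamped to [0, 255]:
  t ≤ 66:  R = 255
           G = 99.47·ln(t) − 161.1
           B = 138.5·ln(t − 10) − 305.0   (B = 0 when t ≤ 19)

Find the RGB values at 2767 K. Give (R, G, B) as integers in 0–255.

(255, 169, 93)

t = 2767/100 = 27.67; the t ≤ 66 branch applies.
R = 255 by definition for t ≤ 66.
G = 99.47·ln 27.67 − 161.1 = 99.47·3.3203 − 161.1 = 169.175.
B = 138.5·ln(27.67 − 10) − 305.0 = 138.5·ln 17.67 − 305.0 = 138.5·2.8719 − 305.0 = 92.754.
Rounded: (255, 169, 93).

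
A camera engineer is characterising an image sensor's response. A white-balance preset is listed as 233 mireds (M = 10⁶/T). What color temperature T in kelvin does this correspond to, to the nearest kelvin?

T = 10⁶ / 233 = 4291.85 K → 4292 K.

4292 K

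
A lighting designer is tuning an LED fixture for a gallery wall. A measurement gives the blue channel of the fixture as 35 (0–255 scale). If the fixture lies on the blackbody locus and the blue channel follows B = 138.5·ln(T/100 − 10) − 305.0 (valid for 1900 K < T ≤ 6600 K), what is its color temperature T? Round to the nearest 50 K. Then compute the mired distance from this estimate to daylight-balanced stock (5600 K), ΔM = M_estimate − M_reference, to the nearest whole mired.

ln(t − 10) = (35 + 305.0) / 138.5 = 2.4549.
t − 10 = e^2.4549 = 11.645, so t = 21.645.
T = 100·t = 2164 K → 2150 K to the nearest 50 K.
M_estimate = 10⁶/2150 = 465.12; M_reference = 10⁶/5600 = 178.57.
ΔM = 465.12 − 178.57 = 286.54 → +287 mireds.

+287 mireds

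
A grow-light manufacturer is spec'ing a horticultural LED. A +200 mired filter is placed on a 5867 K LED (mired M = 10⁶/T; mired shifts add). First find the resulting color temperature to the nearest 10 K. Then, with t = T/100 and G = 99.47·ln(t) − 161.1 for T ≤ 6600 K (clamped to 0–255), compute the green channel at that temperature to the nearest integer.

167

M_in = 10⁶/5867 = 170.44; M_out = 170.44 + (+200) = 370.44.
T_out = 10⁶/370.44 = 2699.5 K → 2700 K; t = 27.
G = 99.47·ln 27 − 161.1 = 99.47·3.2958 − 161.1 = 166.737.
Rounded: 167.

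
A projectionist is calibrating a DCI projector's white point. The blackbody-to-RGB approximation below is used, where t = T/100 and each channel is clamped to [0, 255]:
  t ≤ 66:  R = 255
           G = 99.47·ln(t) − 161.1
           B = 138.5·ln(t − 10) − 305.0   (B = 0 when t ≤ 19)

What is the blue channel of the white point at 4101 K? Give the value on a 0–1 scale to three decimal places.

t = 4101/100 = 41.01; the t ≤ 66 branch applies.
B = 138.5·ln(41.01 − 10) − 305.0 = 138.5·ln 31.01 − 305.0 = 138.5·3.4343 − 305.0 = 170.652.
On a 0–1 scale: 170.652/255 = 0.6692 → 0.669.

0.669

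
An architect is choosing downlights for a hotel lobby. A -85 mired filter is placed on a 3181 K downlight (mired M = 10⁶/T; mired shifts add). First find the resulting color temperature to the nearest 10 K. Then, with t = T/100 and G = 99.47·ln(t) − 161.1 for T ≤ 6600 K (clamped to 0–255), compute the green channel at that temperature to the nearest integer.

M_in = 10⁶/3181 = 314.37; M_out = 314.37 + (-85) = 229.37.
T_out = 10⁶/229.37 = 4359.8 K → 4360 K; t = 43.6.
G = 99.47·ln 43.6 − 161.1 = 99.47·3.7751 − 161.1 = 214.405.
Rounded: 214.

214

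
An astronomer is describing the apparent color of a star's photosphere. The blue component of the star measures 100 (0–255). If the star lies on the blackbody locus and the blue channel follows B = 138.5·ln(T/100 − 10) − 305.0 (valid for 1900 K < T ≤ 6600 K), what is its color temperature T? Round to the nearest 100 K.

2900 K

ln(t − 10) = (100 + 305.0) / 138.5 = 2.9242.
t − 10 = e^2.9242 = 18.619, so t = 28.619.
T = 100·t = 2862 K → 2900 K to the nearest 100 K.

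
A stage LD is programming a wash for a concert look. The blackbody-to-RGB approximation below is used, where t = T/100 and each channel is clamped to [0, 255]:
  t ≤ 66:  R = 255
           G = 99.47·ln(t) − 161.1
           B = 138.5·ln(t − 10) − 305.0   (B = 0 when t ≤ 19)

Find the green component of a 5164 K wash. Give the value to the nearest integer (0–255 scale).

t = 5164/100 = 51.64; the t ≤ 66 branch applies.
G = 99.47·ln 51.64 − 161.1 = 99.47·3.9443 − 161.1 = 231.239.
Rounded: 231.

231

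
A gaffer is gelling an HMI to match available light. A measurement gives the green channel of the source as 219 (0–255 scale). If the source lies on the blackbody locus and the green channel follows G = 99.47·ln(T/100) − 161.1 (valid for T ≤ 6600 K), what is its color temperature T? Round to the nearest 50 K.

ln t = (219 + 161.1) / 99.47 = 3.8213.
t = e^3.8213 = 45.661.
T = 100·t = 4566 K → 4550 K to the nearest 50 K.

4550 K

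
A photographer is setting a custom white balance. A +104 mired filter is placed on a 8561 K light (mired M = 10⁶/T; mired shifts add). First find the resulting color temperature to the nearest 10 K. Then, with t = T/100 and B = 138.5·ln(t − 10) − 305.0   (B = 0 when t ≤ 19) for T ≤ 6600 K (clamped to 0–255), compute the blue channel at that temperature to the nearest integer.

189

M_in = 10⁶/8561 = 116.81; M_out = 116.81 + (+104) = 220.81.
T_out = 10⁶/220.81 = 4528.8 K → 4530 K; t = 45.3.
B = 138.5·ln(45.3 − 10) − 305.0 = 138.5·ln 35.3 − 305.0 = 138.5·3.5639 − 305.0 = 188.598.
Rounded: 189.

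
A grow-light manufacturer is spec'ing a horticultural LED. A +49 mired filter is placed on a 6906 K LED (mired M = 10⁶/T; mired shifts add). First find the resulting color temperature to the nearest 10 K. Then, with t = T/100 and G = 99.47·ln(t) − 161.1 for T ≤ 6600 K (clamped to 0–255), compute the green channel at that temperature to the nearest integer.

M_in = 10⁶/6906 = 144.80; M_out = 144.80 + (+49) = 193.80.
T_out = 10⁶/193.80 = 5159.9 K → 5160 K; t = 51.6.
G = 99.47·ln 51.6 − 161.1 = 99.47·3.9435 − 161.1 = 231.162.
Rounded: 231.

231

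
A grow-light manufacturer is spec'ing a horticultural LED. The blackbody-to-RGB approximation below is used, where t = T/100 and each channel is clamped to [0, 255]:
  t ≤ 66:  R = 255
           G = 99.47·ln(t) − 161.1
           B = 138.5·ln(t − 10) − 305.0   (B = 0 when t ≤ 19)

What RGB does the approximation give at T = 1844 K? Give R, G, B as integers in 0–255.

R=255, G=129, B=0

t = 1844/100 = 18.44; the t ≤ 66 branch applies.
R = 255 by definition for t ≤ 66.
G = 99.47·ln 18.44 − 161.1 = 99.47·2.9145 − 161.1 = 128.808.
t = 18.44 ≤ 19, so B = 0.
Rounded: (255, 129, 0).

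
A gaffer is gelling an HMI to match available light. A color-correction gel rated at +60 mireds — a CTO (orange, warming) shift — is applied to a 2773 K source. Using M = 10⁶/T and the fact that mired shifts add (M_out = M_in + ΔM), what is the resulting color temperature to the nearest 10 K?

2380 K

M_in = 10⁶/2773 = 360.62 mireds.
M_out = 360.62 + (+60) = 420.62 mireds.
T_out = 10⁶/420.62 = 2377.4 K → 2380 K.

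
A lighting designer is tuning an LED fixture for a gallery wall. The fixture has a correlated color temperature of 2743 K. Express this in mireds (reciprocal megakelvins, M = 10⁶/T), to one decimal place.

364.6 mireds

M = 10⁶ / 2743 = 364.564 → 364.6 mireds.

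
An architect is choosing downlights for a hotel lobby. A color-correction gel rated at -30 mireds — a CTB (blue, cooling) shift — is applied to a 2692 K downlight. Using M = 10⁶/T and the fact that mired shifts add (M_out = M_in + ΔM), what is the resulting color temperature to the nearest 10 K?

M_in = 10⁶/2692 = 371.47 mireds.
M_out = 371.47 + (-30) = 341.47 mireds.
T_out = 10⁶/341.47 = 2928.5 K → 2930 K.

2930 K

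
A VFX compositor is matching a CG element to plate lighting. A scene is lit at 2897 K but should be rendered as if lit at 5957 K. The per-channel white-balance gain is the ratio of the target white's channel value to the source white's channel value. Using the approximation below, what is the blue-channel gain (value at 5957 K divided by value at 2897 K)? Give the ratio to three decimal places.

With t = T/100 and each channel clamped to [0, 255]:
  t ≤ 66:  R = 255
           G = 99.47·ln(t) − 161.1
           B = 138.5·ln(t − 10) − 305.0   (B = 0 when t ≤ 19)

2.297

At 2897 K (t = 28.97):
  B = 138.5·ln(28.97 − 10) − 305.0 = 138.5·ln 18.97 − 305.0 = 138.5·2.9429 − 305.0 = 102.586.
At 5957 K (t = 59.57):
  B = 138.5·ln(59.57 − 10) − 305.0 = 138.5·ln 49.57 − 305.0 = 138.5·3.9034 − 305.0 = 235.619.
Gain = 235.619 / 102.586 = 2.2968 → 2.297.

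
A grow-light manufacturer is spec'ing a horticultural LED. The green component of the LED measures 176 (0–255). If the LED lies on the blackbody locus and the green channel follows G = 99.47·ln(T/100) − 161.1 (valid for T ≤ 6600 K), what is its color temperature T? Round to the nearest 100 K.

3000 K

ln t = (176 + 161.1) / 99.47 = 3.3890.
t = e^3.3890 = 29.635.
T = 100·t = 2964 K → 3000 K to the nearest 100 K.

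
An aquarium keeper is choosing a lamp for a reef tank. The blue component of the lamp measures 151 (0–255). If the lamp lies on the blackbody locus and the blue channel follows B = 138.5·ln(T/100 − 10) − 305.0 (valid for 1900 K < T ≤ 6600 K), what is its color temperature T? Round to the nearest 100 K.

ln(t − 10) = (151 + 305.0) / 138.5 = 3.2924.
t − 10 = e^3.2924 = 26.908, so t = 36.908.
T = 100·t = 3691 K → 3700 K to the nearest 100 K.

3700 K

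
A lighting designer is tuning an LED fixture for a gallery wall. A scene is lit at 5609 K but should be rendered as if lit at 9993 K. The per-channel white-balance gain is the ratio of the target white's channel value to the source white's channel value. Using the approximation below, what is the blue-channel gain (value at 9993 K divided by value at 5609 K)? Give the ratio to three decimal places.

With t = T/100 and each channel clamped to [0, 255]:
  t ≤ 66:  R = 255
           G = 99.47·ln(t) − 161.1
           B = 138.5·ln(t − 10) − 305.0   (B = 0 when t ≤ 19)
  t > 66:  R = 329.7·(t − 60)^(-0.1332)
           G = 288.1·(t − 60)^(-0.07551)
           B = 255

At 5609 K (t = 56.09):
  B = 138.5·ln(56.09 − 10) − 305.0 = 138.5·ln 46.09 − 305.0 = 138.5·3.8306 − 305.0 = 225.538.
At 9993 K (t = 99.93):
  B = 255 by definition for t > 66.
Gain = 255.000 / 225.538 = 1.1306 → 1.131.

1.131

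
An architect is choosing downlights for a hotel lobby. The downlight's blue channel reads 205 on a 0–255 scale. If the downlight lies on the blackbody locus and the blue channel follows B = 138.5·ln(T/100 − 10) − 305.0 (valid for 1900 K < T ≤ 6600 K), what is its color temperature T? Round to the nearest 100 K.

5000 K

ln(t − 10) = (205 + 305.0) / 138.5 = 3.6823.
t − 10 = e^3.6823 = 39.738, so t = 49.738.
T = 100·t = 4974 K → 5000 K to the nearest 100 K.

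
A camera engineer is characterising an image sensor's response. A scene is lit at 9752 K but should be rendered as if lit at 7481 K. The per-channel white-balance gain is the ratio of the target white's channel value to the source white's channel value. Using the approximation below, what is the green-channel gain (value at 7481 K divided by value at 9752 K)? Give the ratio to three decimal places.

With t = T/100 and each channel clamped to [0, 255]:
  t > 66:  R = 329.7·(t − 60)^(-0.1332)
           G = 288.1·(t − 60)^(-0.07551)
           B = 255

At 9752 K (t = 97.52):
  G = 288.1·(97.52 − 60)^(-0.07551) = 288.1·37.52^(-0.07551) = 288.1·0.76055 = 219.114.
At 7481 K (t = 74.81):
  G = 288.1·(74.81 − 60)^(-0.07551) = 288.1·14.81^(-0.07551) = 288.1·0.81585 = 235.047.
Gain = 235.047 / 219.114 = 1.0727 → 1.073.

1.073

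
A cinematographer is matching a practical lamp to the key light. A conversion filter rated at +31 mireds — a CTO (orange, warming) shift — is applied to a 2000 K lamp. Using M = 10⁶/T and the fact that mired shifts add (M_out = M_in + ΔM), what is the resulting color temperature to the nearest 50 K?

1900 K

M_in = 10⁶/2000 = 500.00 mireds.
M_out = 500.00 + (+31) = 531.00 mireds.
T_out = 10⁶/531.00 = 1883.2 K → 1900 K.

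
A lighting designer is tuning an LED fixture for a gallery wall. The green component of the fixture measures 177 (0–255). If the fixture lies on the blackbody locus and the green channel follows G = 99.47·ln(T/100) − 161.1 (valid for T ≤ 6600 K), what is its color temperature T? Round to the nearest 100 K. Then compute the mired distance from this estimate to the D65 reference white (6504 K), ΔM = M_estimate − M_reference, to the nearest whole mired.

ln t = (177 + 161.1) / 99.47 = 3.3990.
t = e^3.3990 = 29.935.
T = 100·t = 2993 K → 3000 K to the nearest 100 K.
M_estimate = 10⁶/3000 = 333.33; M_reference = 10⁶/6504 = 153.75.
ΔM = 333.33 − 153.75 = 179.58 → +180 mireds.

+180 mireds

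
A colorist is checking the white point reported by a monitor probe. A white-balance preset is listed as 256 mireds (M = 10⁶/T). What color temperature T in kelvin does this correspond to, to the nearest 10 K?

T = 10⁶ / 256 = 3906.25 K → 3910 K.

3910 K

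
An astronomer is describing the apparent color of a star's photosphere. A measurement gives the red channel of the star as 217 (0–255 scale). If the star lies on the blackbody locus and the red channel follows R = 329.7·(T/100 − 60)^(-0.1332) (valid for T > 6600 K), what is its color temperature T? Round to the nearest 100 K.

(t − 60)^(-0.1332) = 217/329.7 = 0.65817.
t − 60 = 0.65817^(1/-0.1332) = 0.65817^(-7.508) = 23.110, so t = 83.110.
T = 100·t = 8311 K → 8300 K to the nearest 100 K.

8300 K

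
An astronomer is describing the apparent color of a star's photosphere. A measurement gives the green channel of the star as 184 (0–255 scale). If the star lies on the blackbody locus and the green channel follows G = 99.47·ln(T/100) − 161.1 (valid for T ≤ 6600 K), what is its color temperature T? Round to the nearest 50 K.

3200 K

ln t = (184 + 161.1) / 99.47 = 3.4694.
t = e^3.4694 = 32.117.
T = 100·t = 3212 K → 3200 K to the nearest 50 K.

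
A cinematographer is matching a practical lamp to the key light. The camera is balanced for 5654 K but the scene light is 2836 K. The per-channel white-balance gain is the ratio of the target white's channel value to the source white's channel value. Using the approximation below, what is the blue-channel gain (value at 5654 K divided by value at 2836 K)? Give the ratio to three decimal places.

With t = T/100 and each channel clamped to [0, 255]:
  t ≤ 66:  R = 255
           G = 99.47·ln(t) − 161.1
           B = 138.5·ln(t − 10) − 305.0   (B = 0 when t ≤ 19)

2.314

At 2836 K (t = 28.36):
  B = 138.5·ln(28.36 − 10) − 305.0 = 138.5·ln 18.36 − 305.0 = 138.5·2.9102 − 305.0 = 98.059.
At 5654 K (t = 56.54):
  B = 138.5·ln(56.54 − 10) − 305.0 = 138.5·ln 46.54 − 305.0 = 138.5·3.8403 − 305.0 = 226.883.
Gain = 226.883 / 98.059 = 2.3137 → 2.314.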